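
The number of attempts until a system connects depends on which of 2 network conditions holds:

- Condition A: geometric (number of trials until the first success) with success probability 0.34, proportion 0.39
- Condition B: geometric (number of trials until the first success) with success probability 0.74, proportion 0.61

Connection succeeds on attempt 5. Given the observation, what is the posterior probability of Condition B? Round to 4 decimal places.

Apply Bayes' rule: the posterior for each component is proportional to its prior times its likelihood at x.
Evaluate each component's likelihood at the observed value:
  f_A = 0.34·(1−0.34)^4 = 0.34·0.189747 = 0.0645141
  f_B = 0.74·(1−0.74)^4 = 0.74·0.00456976 = 0.00338162
Unnormalised posteriors:
  P(Z=A)·f_A = 0.39 × 0.0645141 = 0.0251605
  P(Z=B)·f_B = 0.61 × 0.00338162 = 0.00206279
Denominator: 0.0251605 + 0.00206279 = 0.0272233
Responsibility of Condition B: 0.00206279 / 0.0272233 ≈ 0.0758

0.0758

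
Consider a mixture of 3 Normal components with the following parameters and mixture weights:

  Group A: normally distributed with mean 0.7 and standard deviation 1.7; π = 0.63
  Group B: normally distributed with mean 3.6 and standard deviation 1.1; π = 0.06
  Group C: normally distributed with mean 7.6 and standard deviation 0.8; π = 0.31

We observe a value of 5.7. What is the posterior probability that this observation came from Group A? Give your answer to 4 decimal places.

0.1332

By Bayes' theorem, P(k | x) = w_k f_k(x) / Σ_j w_j f_j(x).
Component likelihoods at x = 5.7:
  f_A = 0.00310474
  f_B = 0.0586268
  f_C = 0.0297149
Weight by the priors:
  w_A·f_A = 0.63 × 0.00310474 = 0.00195598
  w_B·f_B = 0.06 × 0.0586268 = 0.00351761
  w_C·f_C = 0.31 × 0.0297149 = 0.00921161
Evidence: 0.00195598 + 0.00351761 + 0.00921161 = 0.0146852
P(Group A | 5.7) = 0.00195598 / 0.0146852 ≈ 0.1332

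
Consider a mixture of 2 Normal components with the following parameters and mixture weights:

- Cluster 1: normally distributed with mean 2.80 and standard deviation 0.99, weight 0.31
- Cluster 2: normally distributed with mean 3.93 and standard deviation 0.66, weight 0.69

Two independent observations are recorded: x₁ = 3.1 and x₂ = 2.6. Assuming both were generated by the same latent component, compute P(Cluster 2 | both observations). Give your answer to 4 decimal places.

By Bayes' theorem, P(k | x) = w_k f_k(x) / Σ_j w_j f_j(x).
Since both observations come from the same component, the likelihood for component k is f_k(x₁)·f_k(x₂).
  f_1 = [(1/(0.99·√(2π)))·exp(−(3.1−2.80)²/(2·0.99²)) = 0.402972·exp(-0.04591) = 0.384888] × [0.394832] = 0.151966
  f_2 = [(1/(0.66·√(2π)))·exp(−(3.1−3.93)²/(2·0.66²)) = 0.604458·exp(-0.79075) = 0.274125] × [0.0793536] = 0.0217528
Prior × likelihood for each component:
  w_1·f_1 = 0.31 × 0.151966 = 0.0471096
  w_2·f_2 = 0.69 × 0.0217528 = 0.0150094
Sum: 0.0471096 + 0.0150094 = 0.062119
So the posterior for Cluster 2 is 0.0150094 / 0.062119 ≈ 0.2416.

0.2416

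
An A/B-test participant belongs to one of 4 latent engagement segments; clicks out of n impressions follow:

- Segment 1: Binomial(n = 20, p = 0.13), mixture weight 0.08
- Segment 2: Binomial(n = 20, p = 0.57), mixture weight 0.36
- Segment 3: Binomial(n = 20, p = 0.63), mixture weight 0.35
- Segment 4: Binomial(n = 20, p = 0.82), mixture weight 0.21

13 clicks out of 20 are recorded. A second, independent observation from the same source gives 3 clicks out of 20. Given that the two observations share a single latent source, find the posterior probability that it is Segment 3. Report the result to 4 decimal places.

0.1157

The responsibility of component k is π_k f_k(x) divided by Σ_j π_j f_j(x).
Since both observations come from the same component, the likelihood for component k is f_k(x₁)·f_k(x₂).
  p_1 = [8.85752e-08] × [0.234727] = 2.07909e-08
  p_2 = [0.141275] × [0.00012402] = 1.7521e-05
  p_3 = [0.18124] × [1.30124e-05] = 2.35835e-06
  p_4 = [0.0359668] × [1.37398e-10] = 4.94175e-12
Prior × likelihood for each component:
  π_1·p_1 = 0.08 × 2.07909e-08 = 1.66328e-09
  π_2·p_2 = 0.36 × 1.7521e-05 = 6.30757e-06
  π_3·p_3 = 0.35 × 2.35835e-06 = 8.25423e-07
  π_4·p_4 = 0.21 × 4.94175e-12 = 1.03777e-12
Sum: 1.66328e-09 + 6.30757e-06 + 8.25423e-07 + 1.03777e-12 = 7.13465e-06
P(Segment 3 | data) = 8.25423e-07 / 7.13465e-06 ≈ 0.1157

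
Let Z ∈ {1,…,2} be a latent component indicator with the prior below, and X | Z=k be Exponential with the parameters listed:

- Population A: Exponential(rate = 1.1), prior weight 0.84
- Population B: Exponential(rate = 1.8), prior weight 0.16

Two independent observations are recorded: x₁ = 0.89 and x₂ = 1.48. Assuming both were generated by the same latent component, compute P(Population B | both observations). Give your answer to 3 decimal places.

The responsibility of component k is π_k f_k(x) divided by Σ_j π_j f_j(x).
Since both observations come from the same component, the likelihood for component k is f_k(x₁)·f_k(x₂).
  p_A = [0.413255] × [0.215954] = 0.0892441
  p_B = [0.362688] × [0.125404] = 0.0454825
Unnormalised posteriors:
  π_A·p_A = 0.84 × 0.0892441 = 0.0749651
  π_B·p_B = 0.16 × 0.0454825 = 0.00727721
Normaliser: 0.0749651 + 0.00727721 = 0.0822423
P(Population B | data) ≈ 0.088

0.088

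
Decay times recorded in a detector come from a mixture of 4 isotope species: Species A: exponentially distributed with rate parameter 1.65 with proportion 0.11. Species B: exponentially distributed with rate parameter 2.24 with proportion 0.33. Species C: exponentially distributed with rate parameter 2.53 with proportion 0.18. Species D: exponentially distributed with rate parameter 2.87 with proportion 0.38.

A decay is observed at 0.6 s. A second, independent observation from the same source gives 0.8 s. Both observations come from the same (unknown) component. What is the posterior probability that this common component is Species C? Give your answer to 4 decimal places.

0.1743

P(component k | x) = P(Z=k)·f_k(x) / marginal(x), where marginal(x) = Σ_j P(Z=j)·f_j(x).
Since both observations come from the same component, the likelihood for component k is f_k(x₁)·f_k(x₂).
  L_A = [0.613102] × [0.440773] = 0.270239
  L_B = [0.584193] × [0.373244] = 0.218046
  L_C = [0.554449] × [0.334279] = 0.18534
  L_D = [0.512893] × [0.288896] = 0.148173
Weight by the priors:
  P(Z=A)·L_A = 0.11 × 0.270239 = 0.0297263
  P(Z=B)·L_B = 0.33 × 0.218046 = 0.0719552
  P(Z=C)·L_C = 0.18 × 0.18534 = 0.0333613
  P(Z=D)·L_D = 0.38 × 0.148173 = 0.0563057
Evidence: 0.0297263 + 0.0719552 + 0.0333613 + 0.0563057 = 0.191348
So the posterior for Species C is 0.0333613 / 0.191348 ≈ 0.1743.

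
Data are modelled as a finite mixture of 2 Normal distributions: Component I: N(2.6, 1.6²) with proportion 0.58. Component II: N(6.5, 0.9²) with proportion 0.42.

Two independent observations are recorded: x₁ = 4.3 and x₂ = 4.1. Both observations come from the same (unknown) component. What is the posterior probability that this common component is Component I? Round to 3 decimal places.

0.991

Posterior ∝ prior × likelihood, so P(k | x) ∝ π_k f_k(x); normalise over all components.
Since both observations come from the same component, the likelihood for component k is f_k(x₁)·f_k(x₂).
  f_I = [(1/(1.6·√(2π)))·exp(−(4.3−2.6)²/(2·1.6²)) = 0.249339·exp(-0.56445) = 0.141792] × [0.160671] = 0.0227819
  f_II = [(1/(0.9·√(2π)))·exp(−(4.3−6.5)²/(2·0.9²)) = 0.443269·exp(-2.98765) = 0.0223432] × [0.0126622] = 0.000282914
Weight by the priors:
  π_I·f_I = 0.58 × 0.0227819 = 0.0132135
  π_II·f_II = 0.42 × 0.000282914 = 0.000118824
Sum: 0.0132135 + 0.000118824 = 0.0133323
So the posterior for Component I is 0.0132135 / 0.0133323 ≈ 0.991.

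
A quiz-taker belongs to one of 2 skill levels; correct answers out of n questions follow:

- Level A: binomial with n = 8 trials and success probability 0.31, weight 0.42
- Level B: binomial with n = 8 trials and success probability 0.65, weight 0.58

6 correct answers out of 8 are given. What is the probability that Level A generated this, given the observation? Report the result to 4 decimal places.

0.0321

By Bayes' theorem, P(k | x) = w_k f_k(x) / Σ_j w_j f_j(x).
Component likelihoods at x = 6 correct answers out of 8:
  L_A = 0.0118311
  L_B = 0.258687
Weight by the priors:
  w_A·L_A = 0.42 × 0.0118311 = 0.00496908
  w_B·L_B = 0.58 × 0.258687 = 0.150038
Normaliser: 0.00496908 + 0.150038 = 0.155007
Responsibility of Level A: 0.00496908 / 0.155007 ≈ 0.0321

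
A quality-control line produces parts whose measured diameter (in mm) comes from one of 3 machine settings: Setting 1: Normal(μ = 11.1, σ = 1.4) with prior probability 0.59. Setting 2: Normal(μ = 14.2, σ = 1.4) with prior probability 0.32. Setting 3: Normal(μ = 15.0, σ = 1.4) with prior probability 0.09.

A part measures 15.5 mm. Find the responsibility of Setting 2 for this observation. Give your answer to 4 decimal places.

By Bayes' theorem, P(k | x) = P(Z=k) f_k(x) / Σ_j P(Z=j) f_j(x).
Normal densities:
  p_1 = 0.00204126
  p_2 = 0.18516
  p_3 = 0.267353
Unnormalised posteriors:
  P(Z=1)·p_1 = 0.59 × 0.00204126 = 0.00120435
  P(Z=2)·p_2 = 0.32 × 0.18516 = 0.0592513
  P(Z=3)·p_3 = 0.09 × 0.267353 = 0.0240617
Denominator: 0.00120435 + 0.0592513 + 0.0240617 = 0.0845174
So the posterior for Setting 2 is 0.0592513 / 0.0845174 ≈ 0.7011.

0.7011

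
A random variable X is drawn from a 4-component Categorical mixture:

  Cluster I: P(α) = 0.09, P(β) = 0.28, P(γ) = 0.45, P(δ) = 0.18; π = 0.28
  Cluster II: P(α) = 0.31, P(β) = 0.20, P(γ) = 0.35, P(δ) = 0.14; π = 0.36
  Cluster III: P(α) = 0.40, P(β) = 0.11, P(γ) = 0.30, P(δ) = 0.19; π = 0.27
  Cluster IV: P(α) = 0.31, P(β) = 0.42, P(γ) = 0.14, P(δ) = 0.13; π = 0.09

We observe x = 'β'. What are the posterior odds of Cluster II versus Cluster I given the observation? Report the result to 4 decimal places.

The posterior odds equal the prior odds times the likelihood ratio: (π_i/π_j)·(f_i(x)/f_j(x)).
Categorical probabilities:
  p_I = P(β | comp) = 0.28
  p_II = P(β | comp) = 0.20
  p_III = P(β | comp) = 0.11
  p_IV = P(β | comp) = 0.42
Odds = (0.36/0.28) × (0.2/0.28) = 1.28571 × 0.714286 ≈ 0.9184

0.9184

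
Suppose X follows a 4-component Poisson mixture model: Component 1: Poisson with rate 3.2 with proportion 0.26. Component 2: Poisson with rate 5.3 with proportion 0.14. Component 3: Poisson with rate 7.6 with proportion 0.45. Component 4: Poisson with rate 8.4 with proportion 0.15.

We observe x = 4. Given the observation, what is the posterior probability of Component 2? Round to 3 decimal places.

0.214

Posterior ∝ prior × likelihood, so P(k | x) ∝ w_k f_k(x); normalise over all components.
Poisson probabilities:
  f_1 = e^(−3.2)·3.2^4/4! = 0.178093
  f_2 = e^(−5.3)·5.3^4/4! = 0.164109
  f_3 = e^(−7.6)·7.6^4/4! = 0.0695673
  f_4 = e^(−8.4)·8.4^4/4! = 0.0466479
Prior × likelihood for each component:
  w_1·f_1 = 0.26 × 0.178093 = 0.0463041
  w_2·f_2 = 0.14 × 0.164109 = 0.0229752
  w_3·f_3 = 0.45 × 0.0695673 = 0.0313053
  w_4·f_4 = 0.15 × 0.0466479 = 0.00699719
Sum: 0.0463041 + 0.0229752 + 0.0313053 + 0.00699719 = 0.107582
P(Component 2 | data) ≈ 0.214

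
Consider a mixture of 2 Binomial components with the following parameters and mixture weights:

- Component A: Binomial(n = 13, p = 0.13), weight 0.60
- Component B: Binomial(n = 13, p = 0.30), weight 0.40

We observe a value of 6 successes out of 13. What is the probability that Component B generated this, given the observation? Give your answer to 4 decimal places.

By Bayes' theorem, P(k | x) = P(Z=k) f_k(x) / Σ_j P(Z=j) f_j(x).
Component likelihoods at x = 6 successes out of 13:
  L_A = 0.00312473
  L_B = 0.103022
Unnormalised posteriors:
  P(Z=A)·L_A = 0.60 × 0.00312473 = 0.00187484
  P(Z=B)·L_B = 0.40 × 0.103022 = 0.0412089
Evidence: 0.00187484 + 0.0412089 = 0.0430837
P(Component B | data) = 0.0412089 / 0.0430837 ≈ 0.9565

0.9565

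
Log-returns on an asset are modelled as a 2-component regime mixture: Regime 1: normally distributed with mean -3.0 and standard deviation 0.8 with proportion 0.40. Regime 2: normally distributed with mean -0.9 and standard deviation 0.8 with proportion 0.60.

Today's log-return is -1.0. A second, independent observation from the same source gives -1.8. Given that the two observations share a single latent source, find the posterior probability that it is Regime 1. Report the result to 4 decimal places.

By Bayes' theorem, P(k | x) = π_k f_k(x) / Σ_j π_j f_j(x).
Since both observations come from the same component, the likelihood for component k is f_k(x₁)·f_k(x₂).
  L_1 = [0.0219104] × [0.161897] = 0.00354722
  L_2 = [0.494797] × [0.264846] = 0.131045
Multiply by the mixture weights:
  π_1·L_1 = 0.40 × 0.00354722 = 0.00141889
  π_2·L_2 = 0.60 × 0.131045 = 0.078627
Normaliser: 0.00141889 + 0.078627 = 0.0800459
P(Regime 1 | x₁,x₂) = 0.00141889 / 0.0800459 ≈ 0.0177

0.0177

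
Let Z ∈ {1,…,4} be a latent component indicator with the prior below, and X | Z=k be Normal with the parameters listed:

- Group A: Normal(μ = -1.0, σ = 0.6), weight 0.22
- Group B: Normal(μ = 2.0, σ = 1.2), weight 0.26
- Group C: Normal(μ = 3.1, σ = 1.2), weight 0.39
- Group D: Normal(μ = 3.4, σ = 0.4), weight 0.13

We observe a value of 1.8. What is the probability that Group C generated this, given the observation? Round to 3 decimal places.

Posterior ∝ prior × likelihood, so P(k | x) ∝ w_k f_k(x); normalise over all components.
Evaluate each component's likelihood at the observed value:
  L_A = (1/(0.6·√(2π)))·exp(−(1.8−-1.0)²/(2·0.6²)) = 0.664904·exp(-10.88889) = 1.24101e-05
  L_B = (1/(1.2·√(2π)))·exp(−(1.8−2.0)²/(2·1.2²)) = 0.332452·exp(-0.01389) = 0.327866
  L_C = (1/(1.2·√(2π)))·exp(−(1.8−3.1)²/(2·1.2²)) = 0.332452·exp(-0.58681) = 0.184877
  L_D = (1/(0.4·√(2π)))·exp(−(1.8−3.4)²/(2·0.4²)) = 0.997356·exp(-8.00000) = 0.000334576
Unnormalised posteriors:
  w_A·L_A = 0.22 × 1.24101e-05 = 2.73022e-06
  w_B·L_B = 0.26 × 0.327866 = 0.0852453
  w_C·L_C = 0.39 × 0.184877 = 0.072102
  w_D·L_D = 0.13 × 0.000334576 = 4.34948e-05
Denominator: 2.73022e-06 + 0.0852453 + 0.072102 + 4.34948e-05 = 0.157393
Responsibility of Group C: 0.072102 / 0.157393 ≈ 0.458

0.458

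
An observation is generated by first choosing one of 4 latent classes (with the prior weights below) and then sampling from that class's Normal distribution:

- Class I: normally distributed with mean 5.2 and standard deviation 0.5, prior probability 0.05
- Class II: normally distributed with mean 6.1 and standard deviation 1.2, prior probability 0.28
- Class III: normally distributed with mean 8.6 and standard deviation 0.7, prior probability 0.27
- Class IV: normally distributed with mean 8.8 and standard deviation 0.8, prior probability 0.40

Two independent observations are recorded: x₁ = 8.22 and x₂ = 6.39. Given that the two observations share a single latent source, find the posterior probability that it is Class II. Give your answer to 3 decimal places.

Posterior ∝ prior × likelihood, so P(k | x) ∝ P(Z=k) f_k(x); normalise over all components.
Since both observations come from the same component, the likelihood for component k is f_k(x₁)·f_k(x₂).
  f_I = [(1/(0.5·√(2π)))·exp(−(8.22−5.2)²/(2·0.5²)) = 0.797885·exp(-18.24080) = 9.55127e-09] × [0.046982] = 4.48738e-10
  f_II = [(1/(1.2·√(2π)))·exp(−(8.22−6.1)²/(2·1.2²)) = 0.332452·exp(-1.56056) = 0.0698213] × [0.322884] = 0.0225442
  f_III = [(1/(0.7·√(2π)))·exp(−(8.22−8.6)²/(2·0.7²)) = 0.569918·exp(-0.14735) = 0.491836] × [0.00390289] = 0.00191958
  f_IV = [(1/(0.8·√(2π)))·exp(−(8.22−8.8)²/(2·0.8²)) = 0.498678·exp(-0.26281) = 0.383426] × [0.0053355] = 0.00204577
Weight by the priors:
  P(Z=I)·f_I = 0.05 × 4.48738e-10 = 2.24369e-11
  P(Z=II)·f_II = 0.28 × 0.0225442 = 0.00631238
  P(Z=III)·f_III = 0.27 × 0.00191958 = 0.000518286
  P(Z=IV)·f_IV = 0.40 × 0.00204577 = 0.000818308
Normaliser: 2.24369e-11 + 0.00631238 + 0.000518286 + 0.000818308 = 0.00764897
Responsibility of Class II: 0.00631238 / 0.00764897 ≈ 0.825

0.825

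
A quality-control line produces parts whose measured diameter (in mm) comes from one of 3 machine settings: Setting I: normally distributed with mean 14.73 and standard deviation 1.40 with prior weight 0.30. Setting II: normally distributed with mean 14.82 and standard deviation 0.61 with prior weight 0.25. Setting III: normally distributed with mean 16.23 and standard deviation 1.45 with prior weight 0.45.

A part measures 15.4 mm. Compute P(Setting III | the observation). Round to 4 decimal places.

0.3683

The responsibility of component k is P(Z=k) f_k(x) divided by Σ_j P(Z=j) f_j(x).
Component likelihoods at x = 15.4 mm:
  f_I = 0.254126
  f_II = 0.416166
  f_III = 0.233557
Weight by the priors:
  P(Z=I)·f_I = 0.30 × 0.254126 = 0.0762377
  P(Z=II)·f_II = 0.25 × 0.416166 = 0.104041
  P(Z=III)·f_III = 0.45 × 0.233557 = 0.1051
Marginal: 0.0762377 + 0.104041 + 0.1051 = 0.28538
Responsibility of Setting III: 0.1051 / 0.28538 ≈ 0.3683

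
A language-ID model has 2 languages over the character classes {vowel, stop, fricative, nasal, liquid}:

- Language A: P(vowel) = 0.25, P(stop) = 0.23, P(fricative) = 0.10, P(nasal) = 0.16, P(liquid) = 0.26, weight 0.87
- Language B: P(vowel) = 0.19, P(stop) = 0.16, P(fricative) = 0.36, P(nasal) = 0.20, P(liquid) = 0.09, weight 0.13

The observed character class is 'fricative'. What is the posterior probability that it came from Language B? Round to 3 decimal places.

Apply Bayes' rule: the posterior for each component is proportional to its prior times its likelihood at x.
Evaluate each component's likelihood at the observed value:
  f_A = P(fricative | comp) = 0.10
  f_B = P(fricative | comp) = 0.36
Unnormalised posteriors:
  π_A·f_A = 0.87 × 0.1 = 0.087
  π_B·f_B = 0.13 × 0.36 = 0.0468
Sum: 0.087 + 0.0468 = 0.1338
Responsibility of Language B: 0.0468 / 0.1338 ≈ 0.350

0.350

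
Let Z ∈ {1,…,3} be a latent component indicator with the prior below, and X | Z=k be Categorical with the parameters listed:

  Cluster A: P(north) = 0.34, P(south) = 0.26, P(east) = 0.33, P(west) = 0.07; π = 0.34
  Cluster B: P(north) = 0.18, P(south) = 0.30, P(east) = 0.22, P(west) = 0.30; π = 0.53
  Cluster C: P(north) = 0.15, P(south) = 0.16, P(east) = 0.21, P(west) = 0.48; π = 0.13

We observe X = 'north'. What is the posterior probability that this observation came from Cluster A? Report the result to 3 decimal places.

0.502

The responsibility of component k is P(Z=k) f_k(x) divided by Σ_j P(Z=j) f_j(x).
Categorical probabilities:
  L_A = P(north | comp) = 0.34
  L_B = P(north | comp) = 0.18
  L_C = P(north | comp) = 0.15
Weight by the priors:
  P(Z=A)·L_A = 0.34 × 0.34 = 0.1156
  P(Z=B)·L_B = 0.53 × 0.18 = 0.0954
  P(Z=C)·L_C = 0.13 × 0.15 = 0.0195
Normaliser: 0.1156 + 0.0954 + 0.0195 = 0.2305
So the posterior for Cluster A is 0.1156 / 0.2305 ≈ 0.502.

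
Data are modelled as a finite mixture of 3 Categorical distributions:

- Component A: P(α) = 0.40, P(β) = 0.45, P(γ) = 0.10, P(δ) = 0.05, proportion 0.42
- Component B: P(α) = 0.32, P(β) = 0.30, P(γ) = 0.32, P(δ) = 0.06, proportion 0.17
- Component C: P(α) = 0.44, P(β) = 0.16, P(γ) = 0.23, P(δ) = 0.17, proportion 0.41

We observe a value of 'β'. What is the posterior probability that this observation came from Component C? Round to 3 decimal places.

0.215

By Bayes' theorem, P(k | x) = P(Z=k) f_k(x) / Σ_j P(Z=j) f_j(x).
Evaluate each component's likelihood at the observed value:
  L_A = 0.45
  L_B = 0.3
  L_C = 0.16
Multiply by the mixture weights:
  P(Z=A)·L_A = 0.42 × 0.45 = 0.189
  P(Z=B)·L_B = 0.17 × 0.3 = 0.051
  P(Z=C)·L_C = 0.41 × 0.16 = 0.0656
Evidence: 0.189 + 0.051 + 0.0656 = 0.3056
P(Component C | data) ≈ 0.215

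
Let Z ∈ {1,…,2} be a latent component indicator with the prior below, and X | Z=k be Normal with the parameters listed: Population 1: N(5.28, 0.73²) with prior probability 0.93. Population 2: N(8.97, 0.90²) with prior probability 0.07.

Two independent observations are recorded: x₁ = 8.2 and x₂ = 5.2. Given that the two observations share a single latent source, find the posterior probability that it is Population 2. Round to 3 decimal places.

The responsibility of component k is π_k f_k(x) divided by Σ_j π_j f_j(x).
Since both observations come from the same component, the likelihood for component k is f_k(x₁)·f_k(x₂).
  L_1 = [(1/(0.73·√(2π)))·exp(−(8.2−5.28)²/(2·0.73²)) = 0.546496·exp(-8.00000) = 0.000183329] × [0.543224] = 9.95888e-05
  L_2 = [(1/(0.90·√(2π)))·exp(−(8.2−8.97)²/(2·0.90²)) = 0.443269·exp(-0.36599) = 0.307412] × [6.86168e-05] = 2.10936e-05
Weight by the priors:
  π_1·L_1 = 0.93 × 9.95888e-05 = 9.26176e-05
  π_2·L_2 = 0.07 × 2.10936e-05 = 1.47656e-06
Denominator: 9.26176e-05 + 1.47656e-06 = 9.40942e-05
Responsibility of Population 2: 1.47656e-06 / 9.40942e-05 ≈ 0.016

0.016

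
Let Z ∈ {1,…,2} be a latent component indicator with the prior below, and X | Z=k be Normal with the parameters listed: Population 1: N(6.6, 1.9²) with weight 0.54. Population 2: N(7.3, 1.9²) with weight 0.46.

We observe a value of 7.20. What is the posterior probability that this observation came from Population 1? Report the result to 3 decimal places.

0.528

P(component k | x) = P(Z=k)·f_k(x) / marginal(x), where marginal(x) = Σ_j P(Z=j)·f_j(x).
Evaluate each component's likelihood at the observed value:
  p_1 = (1/(1.9·√(2π)))·exp(−(7.20−6.6)²/(2·1.9²)) = 0.209970·exp(-0.04986) = 0.199757
  p_2 = (1/(1.9·√(2π)))·exp(−(7.20−7.3)²/(2·1.9²)) = 0.209970·exp(-0.00139) = 0.209679
Weight by the priors:
  P(Z=1)·p_1 = 0.54 × 0.199757 = 0.107869
  P(Z=2)·p_2 = 0.46 × 0.209679 = 0.0964523
Denominator: 0.107869 + 0.0964523 = 0.204321
P(Population 1 | data) = 0.107869 / 0.204321 ≈ 0.528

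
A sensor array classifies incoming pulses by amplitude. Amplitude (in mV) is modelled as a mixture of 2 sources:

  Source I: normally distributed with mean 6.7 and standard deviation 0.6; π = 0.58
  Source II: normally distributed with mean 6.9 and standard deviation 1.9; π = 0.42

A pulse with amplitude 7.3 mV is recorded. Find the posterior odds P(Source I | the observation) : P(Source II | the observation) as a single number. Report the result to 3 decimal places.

2.712

Since P(k|x) ∝ w_k f_k(x), the posterior odds are w_i f_i(x) / (w_j f_j(x)).
Component likelihoods at x = 7.3 mV:
  f_I = (1/(0.6·√(2π)))·exp(−(7.3−6.7)²/(2·0.6²)) = 0.664904·exp(-0.50000) = 0.403285
  f_II = (1/(1.9·√(2π)))·exp(−(7.3−6.9)²/(2·1.9²)) = 0.209970·exp(-0.02216) = 0.205368
Odds = (0.58/0.42) × (0.403285/0.205368) = 1.38095 × 1.96372 ≈ 2.712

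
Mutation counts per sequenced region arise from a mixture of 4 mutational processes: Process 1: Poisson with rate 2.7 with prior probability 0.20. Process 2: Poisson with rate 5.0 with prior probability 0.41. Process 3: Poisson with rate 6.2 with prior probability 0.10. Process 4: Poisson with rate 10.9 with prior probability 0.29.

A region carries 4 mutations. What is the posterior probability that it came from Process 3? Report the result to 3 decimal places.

0.106

By Bayes' theorem, P(k | x) = π_k f_k(x) / Σ_j π_j f_j(x).
Component likelihoods at x = 4 mutations:
  f_1 = e^(−2.7)·2.7^4/4! = 0.148816
  f_2 = e^(−5.0)·5.0^4/4! = 0.175467
  f_3 = e^(−6.2)·6.2^4/4! = 0.124948
  f_4 = e^(−10.9)·10.9^4/4! = 0.0108564
Weight by the priors:
  π_1·f_1 = 0.20 × 0.148816 = 0.0297631
  π_2·f_2 = 0.41 × 0.175467 = 0.0719416
  π_3·f_3 = 0.10 × 0.124948 = 0.0124948
  π_4·f_4 = 0.29 × 0.0108564 = 0.00314835
Marginal: 0.0297631 + 0.0719416 + 0.0124948 + 0.00314835 = 0.117348
So the posterior for Process 3 is 0.0124948 / 0.117348 ≈ 0.106.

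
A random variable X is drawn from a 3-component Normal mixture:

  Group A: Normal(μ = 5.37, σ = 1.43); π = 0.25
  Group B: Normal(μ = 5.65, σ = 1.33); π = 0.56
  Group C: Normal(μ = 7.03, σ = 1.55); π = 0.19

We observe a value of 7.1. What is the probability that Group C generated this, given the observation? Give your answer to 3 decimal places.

Posterior ∝ prior × likelihood, so P(k | x) ∝ π_k f_k(x); normalise over all components.
Component likelihoods at x = 7.1:
  L_A = (1/(1.43·√(2π)))·exp(−(7.1−5.37)²/(2·1.43²)) = 0.278981·exp(-0.73180) = 0.134202
  L_B = (1/(1.33·√(2π)))·exp(−(7.1−5.65)²/(2·1.33²)) = 0.299957·exp(-0.59430) = 0.165561
  L_C = (1/(1.55·√(2π)))·exp(−(7.1−7.03)²/(2·1.55²)) = 0.257382·exp(-0.00102) = 0.25712
Weight by the priors:
  π_A·L_A = 0.25 × 0.134202 = 0.0335505
  π_B·L_B = 0.56 × 0.165561 = 0.0927144
  π_C·L_C = 0.19 × 0.25712 = 0.0488528
Evidence: 0.0335505 + 0.0927144 + 0.0488528 = 0.175118
Responsibility of Group C: 0.0488528 / 0.175118 ≈ 0.279

0.279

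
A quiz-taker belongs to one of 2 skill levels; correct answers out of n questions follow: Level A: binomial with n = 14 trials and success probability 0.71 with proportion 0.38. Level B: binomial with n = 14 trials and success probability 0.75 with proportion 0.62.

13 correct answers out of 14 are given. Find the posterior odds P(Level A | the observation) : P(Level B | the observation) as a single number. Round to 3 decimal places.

The posterior odds equal the prior odds times the likelihood ratio: (P(Z=i)/P(Z=j))·(f_i(x)/f_j(x)).
Evaluate each component's likelihood at the observed value:
  f_A = C(14,13)·0.71^13·0.29^1 = 14·0.0116509·0.29 = 0.0473026
  f_B = C(14,13)·0.75^13·0.25^1 = 14·0.0237573·0.25 = 0.0831504
0.017975 / 0.0515533 ≈ 0.349

0.349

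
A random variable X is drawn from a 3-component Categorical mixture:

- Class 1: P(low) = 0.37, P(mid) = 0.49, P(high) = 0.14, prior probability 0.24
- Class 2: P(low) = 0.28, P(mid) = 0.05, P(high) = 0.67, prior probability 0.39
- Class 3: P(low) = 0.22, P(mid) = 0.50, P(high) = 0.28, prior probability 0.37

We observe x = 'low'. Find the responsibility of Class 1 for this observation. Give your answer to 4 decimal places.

0.3178

Apply Bayes' rule: the posterior for each component is proportional to its prior times its likelihood at x.
Categorical probabilities:
  p_1 = P(low | comp) = 0.37
  p_2 = P(low | comp) = 0.28
  p_3 = P(low | comp) = 0.22
Multiply by the mixture weights:
  w_1·p_1 = 0.24 × 0.37 = 0.0888
  w_2·p_2 = 0.39 × 0.28 = 0.1092
  w_3·p_3 = 0.37 × 0.22 = 0.0814
Normaliser: 0.0888 + 0.1092 + 0.0814 = 0.2794
P(Class 1 | data) = 0.0888 / 0.2794 ≈ 0.3178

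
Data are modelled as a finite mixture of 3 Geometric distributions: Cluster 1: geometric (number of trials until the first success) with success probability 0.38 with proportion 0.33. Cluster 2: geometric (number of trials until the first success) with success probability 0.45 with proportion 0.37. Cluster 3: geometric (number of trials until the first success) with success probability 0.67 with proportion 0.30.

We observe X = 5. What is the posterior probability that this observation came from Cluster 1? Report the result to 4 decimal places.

The responsibility of component k is P(Z=k) f_k(x) divided by Σ_j P(Z=j) f_j(x).
Geometric probabilities:
  f_1 = 0.0561501
  f_2 = 0.0411778
  f_3 = 0.00794567
Unnormalised posteriors:
  P(Z=1)·f_1 = 0.33 × 0.0561501 = 0.0185295
  P(Z=2)·f_2 = 0.37 × 0.0411778 = 0.0152358
  P(Z=3)·f_3 = 0.30 × 0.00794567 = 0.0023837
Marginal: 0.0185295 + 0.0152358 + 0.0023837 = 0.036149
Responsibility of Cluster 1: 0.0185295 / 0.036149 ≈ 0.5126

0.5126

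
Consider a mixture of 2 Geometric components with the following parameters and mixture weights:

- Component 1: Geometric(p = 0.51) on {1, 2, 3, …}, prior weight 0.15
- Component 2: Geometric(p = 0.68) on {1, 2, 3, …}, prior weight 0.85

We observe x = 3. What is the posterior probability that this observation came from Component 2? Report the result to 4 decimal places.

The responsibility of component k is π_k f_k(x) divided by Σ_j π_j f_j(x).
Component likelihoods at x = 3:
  p_1 = 0.122451
  p_2 = 0.069632
Multiply by the mixture weights:
  π_1·p_1 = 0.15 × 0.122451 = 0.0183676
  π_2·p_2 = 0.85 × 0.069632 = 0.0591872
Denominator: 0.0183676 + 0.0591872 = 0.0775548
So the posterior for Component 2 is 0.0591872 / 0.0775548 ≈ 0.7632.

0.7632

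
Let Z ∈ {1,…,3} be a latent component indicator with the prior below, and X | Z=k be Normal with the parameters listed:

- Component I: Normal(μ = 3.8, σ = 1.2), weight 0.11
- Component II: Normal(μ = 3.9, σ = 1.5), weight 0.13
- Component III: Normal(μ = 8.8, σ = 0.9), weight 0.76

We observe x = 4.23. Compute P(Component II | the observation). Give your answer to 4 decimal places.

Posterior ∝ prior × likelihood, so P(k | x) ∝ P(Z=k) f_k(x); normalise over all components.
Component likelihoods at x = 4.23:
  p_I = (1/(1.2·√(2π)))·exp(−(4.23−3.8)²/(2·1.2²)) = 0.332452·exp(-0.06420) = 0.311779
  p_II = (1/(1.5·√(2π)))·exp(−(4.23−3.9)²/(2·1.5²)) = 0.265962·exp(-0.02420) = 0.259603
  p_III = (1/(0.9·√(2π)))·exp(−(4.23−8.8)²/(2·0.9²)) = 0.443269·exp(-12.89191) = 1.1163e-06
Weight by the priors:
  P(Z=I)·p_I = 0.11 × 0.311779 = 0.0342957
  P(Z=II)·p_II = 0.13 × 0.259603 = 0.0337483
  P(Z=III)·p_III = 0.76 × 1.1163e-06 = 8.48387e-07
Evidence: 0.0342957 + 0.0337483 + 8.48387e-07 = 0.0680448
P(Component II | data) = 0.0337483 / 0.0680448 ≈ 0.4960

0.4960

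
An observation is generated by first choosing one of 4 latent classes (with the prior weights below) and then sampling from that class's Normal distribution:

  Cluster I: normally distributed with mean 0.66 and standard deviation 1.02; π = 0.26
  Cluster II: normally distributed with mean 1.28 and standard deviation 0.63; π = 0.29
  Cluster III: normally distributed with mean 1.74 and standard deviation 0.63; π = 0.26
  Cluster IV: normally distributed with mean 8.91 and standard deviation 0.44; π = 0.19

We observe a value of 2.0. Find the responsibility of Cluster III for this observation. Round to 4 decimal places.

The responsibility of component k is π_k f_k(x) divided by Σ_j π_j f_j(x).
Component likelihoods at x = 2.0:
  p_I = 0.165022
  p_II = 0.329571
  p_III = 0.581547
  p_IV = 2.52253e-54
Multiply by the mixture weights:
  π_I·p_I = 0.26 × 0.165022 = 0.0429056
  π_II·p_II = 0.29 × 0.329571 = 0.0955755
  π_III·p_III = 0.26 × 0.581547 = 0.151202
  π_IV·p_IV = 0.19 × 2.52253e-54 = 4.79281e-55
Normaliser: 0.0429056 + 0.0955755 + 0.151202 + 4.79281e-55 = 0.289683
P(Cluster III | data) ≈ 0.5220

0.5220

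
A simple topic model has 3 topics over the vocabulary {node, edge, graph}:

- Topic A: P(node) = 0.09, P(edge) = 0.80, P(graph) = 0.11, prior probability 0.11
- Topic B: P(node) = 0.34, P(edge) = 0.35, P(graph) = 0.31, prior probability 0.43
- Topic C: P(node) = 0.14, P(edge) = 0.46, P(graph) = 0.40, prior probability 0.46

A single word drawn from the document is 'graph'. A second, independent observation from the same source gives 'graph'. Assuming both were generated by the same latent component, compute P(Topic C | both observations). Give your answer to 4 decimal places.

P(component k | x) = P(Z=k)·f_k(x) / marginal(x), where marginal(x) = Σ_j P(Z=j)·f_j(x).
Since both observations come from the same component, the likelihood for component k is f_k(x₁)·f_k(x₂).
  L_A = [0.11] × [0.11] = 0.0121
  L_B = [0.31] × [0.31] = 0.0961
  L_C = [0.4] × [0.4] = 0.16
Unnormalised posteriors:
  P(Z=A)·L_A = 0.11 × 0.0121 = 0.001331
  P(Z=B)·L_B = 0.43 × 0.0961 = 0.041323
  P(Z=C)·L_C = 0.46 × 0.16 = 0.0736
Evidence: 0.001331 + 0.041323 + 0.0736 = 0.116254
Responsibility of Topic C: 0.0736 / 0.116254 ≈ 0.6331

0.6331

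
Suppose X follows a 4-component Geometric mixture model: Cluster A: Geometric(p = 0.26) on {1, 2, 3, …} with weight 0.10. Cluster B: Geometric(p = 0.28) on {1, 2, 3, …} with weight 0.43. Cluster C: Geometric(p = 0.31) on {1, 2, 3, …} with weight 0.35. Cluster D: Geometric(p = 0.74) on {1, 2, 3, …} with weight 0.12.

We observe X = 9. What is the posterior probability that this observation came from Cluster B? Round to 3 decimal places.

By Bayes' theorem, P(k | x) = P(Z=k) f_k(x) / Σ_j P(Z=j) f_j(x).
Evaluate each component's likelihood at the observed value:
  L_A = 0.0233791
  L_B = 0.0202217
  L_C = 0.0159277
  L_D = 1.54532e-05
Unnormalised posteriors:
  P(Z=A)·L_A = 0.10 × 0.0233791 = 0.00233791
  P(Z=B)·L_B = 0.43 × 0.0202217 = 0.00869534
  P(Z=C)·L_C = 0.35 × 0.0159277 = 0.00557471
  P(Z=D)·L_D = 0.12 × 1.54532e-05 = 1.85438e-06
Marginal: 0.00233791 + 0.00869534 + 0.00557471 + 1.85438e-06 = 0.0166098
So the posterior for Cluster B is 0.00869534 / 0.0166098 ≈ 0.524.

0.524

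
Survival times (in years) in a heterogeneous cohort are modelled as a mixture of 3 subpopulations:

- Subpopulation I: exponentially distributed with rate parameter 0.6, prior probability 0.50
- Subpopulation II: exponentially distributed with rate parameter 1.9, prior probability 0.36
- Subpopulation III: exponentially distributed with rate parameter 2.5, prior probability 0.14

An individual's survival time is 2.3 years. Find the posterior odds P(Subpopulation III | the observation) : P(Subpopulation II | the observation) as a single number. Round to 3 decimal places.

0.129

Since P(k|x) ∝ π_k f_k(x), the posterior odds are π_i f_i(x) / (π_j f_j(x)).
Evaluate each component's likelihood at the observed value:
  p_I = 0.6·e^(−0.6·2.3) = 0.6·e^(−1.3800) = 0.150947
  p_II = 1.9·e^(−1.9·2.3) = 1.9·e^(−4.3700) = 0.0240374
  p_III = 2.5·e^(−2.5·2.3) = 2.5·e^(−5.7500) = 0.00795695
Odds = (0.14/0.36) × (0.00795695/0.0240374) = 0.388889 × 0.331024 ≈ 0.129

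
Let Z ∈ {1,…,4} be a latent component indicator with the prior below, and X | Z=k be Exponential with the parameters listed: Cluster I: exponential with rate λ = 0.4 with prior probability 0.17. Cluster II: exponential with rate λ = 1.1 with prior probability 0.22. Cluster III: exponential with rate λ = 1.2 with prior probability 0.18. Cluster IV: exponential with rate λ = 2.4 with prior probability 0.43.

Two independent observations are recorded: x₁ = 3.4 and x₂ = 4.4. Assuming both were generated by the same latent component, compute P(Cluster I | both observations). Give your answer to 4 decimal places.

0.9432

By Bayes' theorem, P(k | x) = P(Z=k) f_k(x) / Σ_j P(Z=j) f_j(x).
Since both observations come from the same component, the likelihood for component k is f_k(x₁)·f_k(x₂).
  f_I = [0.102664] × [0.0688179] = 0.00706515
  f_II = [0.0261295] × [0.00869776] = 0.000227268
  f_III = [0.020289] × [0.00611092] = 0.000123984
  f_IV = [0.00068607] × [6.22388e-05] = 4.27002e-08
Unnormalised posteriors:
  P(Z=I)·f_I = 0.17 × 0.00706515 = 0.00120107
  P(Z=II)·f_II = 0.22 × 0.000227268 = 4.9999e-05
  P(Z=III)·f_III = 0.18 × 0.000123984 = 2.23171e-05
  P(Z=IV)·f_IV = 0.43 × 4.27002e-08 = 1.83611e-08
Marginal: 0.00120107 + 4.9999e-05 + 2.23171e-05 + 1.83611e-08 = 0.00127341
So the posterior for Cluster I is 0.00120107 / 0.00127341 ≈ 0.9432.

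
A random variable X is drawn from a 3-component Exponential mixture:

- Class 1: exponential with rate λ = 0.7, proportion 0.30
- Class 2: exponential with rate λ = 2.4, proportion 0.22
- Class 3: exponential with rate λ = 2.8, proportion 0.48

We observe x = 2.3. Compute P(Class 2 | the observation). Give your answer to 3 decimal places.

0.046

Posterior ∝ prior × likelihood, so P(k | x) ∝ P(Z=k) f_k(x); normalise over all components.
Exponential densities:
  f_1 = 0.7·e^(−0.7·2.3) = 0.7·e^(−1.6100) = 0.139921
  f_2 = 2.4·e^(−2.4·2.3) = 2.4·e^(−5.5200) = 0.00961404
  f_3 = 2.8·e^(−2.8·2.3) = 2.8·e^(−6.4400) = 0.00446994
Unnormalised posteriors:
  P(Z=1)·f_1 = 0.30 × 0.139921 = 0.0419764
  P(Z=2)·f_2 = 0.22 × 0.00961404 = 0.00211509
  P(Z=3)·f_3 = 0.48 × 0.00446994 = 0.00214557
Denominator: 0.0419764 + 0.00211509 + 0.00214557 = 0.0462371
P(Class 2 | the observation) = 0.00211509 / 0.0462371 ≈ 0.046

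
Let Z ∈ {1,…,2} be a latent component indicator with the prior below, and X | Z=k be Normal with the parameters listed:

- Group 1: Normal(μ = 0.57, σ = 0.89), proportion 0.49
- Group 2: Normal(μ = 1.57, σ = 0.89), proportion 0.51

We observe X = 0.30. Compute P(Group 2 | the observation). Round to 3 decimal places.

0.283

P(component k | x) = π_k·f_k(x) / marginal(x), where marginal(x) = Σ_j π_j·f_j(x).
Component likelihoods at x = 0.30:
  f_1 = (1/(0.89·√(2π)))·exp(−(0.30−0.57)²/(2·0.89²)) = 0.448250·exp(-0.04602) = 0.42809
  f_2 = (1/(0.89·√(2π)))·exp(−(0.30−1.57)²/(2·0.89²)) = 0.448250·exp(-1.01812) = 0.161941
Prior × likelihood for each component:
  π_1·f_1 = 0.49 × 0.42809 = 0.209764
  π_2·f_2 = 0.51 × 0.161941 = 0.0825901
Marginal: 0.209764 + 0.0825901 = 0.292354
P(Group 2 | data) = 0.0825901 / 0.292354 ≈ 0.283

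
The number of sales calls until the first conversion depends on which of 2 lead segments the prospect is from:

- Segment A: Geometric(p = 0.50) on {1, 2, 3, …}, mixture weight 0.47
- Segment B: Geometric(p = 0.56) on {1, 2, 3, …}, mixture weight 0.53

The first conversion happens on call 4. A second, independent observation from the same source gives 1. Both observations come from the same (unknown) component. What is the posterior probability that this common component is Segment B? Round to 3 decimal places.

P(component k | x) = π_k·f_k(x) / marginal(x), where marginal(x) = Σ_j π_j·f_j(x).
Since both observations come from the same component, the likelihood for component k is f_k(x₁)·f_k(x₂).
  p_A = [0.0625] × [0.5] = 0.03125
  p_B = [0.047703] × [0.56] = 0.0267137
Multiply by the mixture weights:
  π_A·p_A = 0.47 × 0.03125 = 0.0146875
  π_B·p_B = 0.53 × 0.0267137 = 0.0141583
Normaliser: 0.0146875 + 0.0141583 = 0.0288458
P(Segment B | x₁,x₂) ≈ 0.491

0.491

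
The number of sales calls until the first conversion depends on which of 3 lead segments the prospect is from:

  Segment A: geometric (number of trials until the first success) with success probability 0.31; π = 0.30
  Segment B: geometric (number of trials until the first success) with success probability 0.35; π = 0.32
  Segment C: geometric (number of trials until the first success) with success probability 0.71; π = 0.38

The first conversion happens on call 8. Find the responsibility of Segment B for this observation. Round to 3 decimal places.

0.441

Apply Bayes' rule: the posterior for each component is proportional to its prior times its likelihood at x.
Evaluate each component's likelihood at the observed value:
  p_A = 0.31·(1−0.31)^7 = 0.31·0.0744635 = 0.0230837
  p_B = 0.35·(1−0.35)^7 = 0.35·0.0490223 = 0.0171578
  p_C = 0.71·(1−0.71)^7 = 0.71·0.000172499 = 0.000122474
Multiply by the mixture weights:
  w_A·p_A = 0.30 × 0.0230837 = 0.00692511
  w_B·p_B = 0.32 × 0.0171578 = 0.0054905
  w_C·p_C = 0.38 × 0.000122474 = 4.65402e-05
Marginal: 0.00692511 + 0.0054905 + 4.65402e-05 = 0.0124621
Responsibility of Segment B: 0.0054905 / 0.0124621 ≈ 0.441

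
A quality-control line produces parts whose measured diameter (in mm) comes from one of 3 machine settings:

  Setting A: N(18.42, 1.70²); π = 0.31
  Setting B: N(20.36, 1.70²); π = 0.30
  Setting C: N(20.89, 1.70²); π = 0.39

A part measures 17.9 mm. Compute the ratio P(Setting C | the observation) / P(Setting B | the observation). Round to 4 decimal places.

The posterior odds equal the prior odds times the likelihood ratio: (w_i/w_j)·(f_i(x)/f_j(x)).
Normal densities:
  L_A = 0.223946
  L_B = 0.0823682
  L_C = 0.0499718
Posterior odds = (w_C·L_C) / (w_B·L_B) = (0.39·0.0499718) / (0.30·0.0823682) = 0.019489 / 0.0247104 ≈ 0.7887

0.7887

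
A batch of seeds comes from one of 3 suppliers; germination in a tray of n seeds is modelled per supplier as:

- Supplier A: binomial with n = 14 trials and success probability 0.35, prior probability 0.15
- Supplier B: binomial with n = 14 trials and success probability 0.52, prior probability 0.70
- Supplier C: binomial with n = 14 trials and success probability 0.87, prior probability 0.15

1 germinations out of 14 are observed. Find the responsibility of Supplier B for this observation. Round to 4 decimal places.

Apply Bayes' rule: the posterior for each component is proportional to its prior times its likelihood at x.
Binomial probabilities:
  L_A = 0.0181163
  L_B = 0.000522718
  L_C = 3.68902e-11
Unnormalised posteriors:
  π_A·L_A = 0.15 × 0.0181163 = 0.00271745
  π_B·L_B = 0.70 × 0.000522718 = 0.000365903
  π_C·L_C = 0.15 × 3.68902e-11 = 5.53353e-12
Evidence: 0.00271745 + 0.000365903 + 5.53353e-12 = 0.00308335
P(Supplier B | 1 germinations out of 14) ≈ 0.1187

0.1187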